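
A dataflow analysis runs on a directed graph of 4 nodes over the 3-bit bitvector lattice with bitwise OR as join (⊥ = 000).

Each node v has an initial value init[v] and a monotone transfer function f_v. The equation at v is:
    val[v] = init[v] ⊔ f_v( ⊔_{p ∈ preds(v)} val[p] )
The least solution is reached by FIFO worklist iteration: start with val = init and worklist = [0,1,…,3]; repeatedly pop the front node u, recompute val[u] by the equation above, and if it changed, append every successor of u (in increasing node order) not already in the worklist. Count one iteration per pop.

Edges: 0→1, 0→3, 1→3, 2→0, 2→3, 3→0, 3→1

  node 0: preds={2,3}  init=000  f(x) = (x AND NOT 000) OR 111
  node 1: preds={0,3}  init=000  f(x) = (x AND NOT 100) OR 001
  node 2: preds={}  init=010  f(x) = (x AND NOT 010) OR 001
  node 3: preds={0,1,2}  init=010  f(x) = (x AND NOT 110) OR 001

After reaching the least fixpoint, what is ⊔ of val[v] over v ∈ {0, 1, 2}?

Iteration log — 6 steps:
  step 1. node 0  ⊔preds=010  new=111  old=000  +wl: 
  step 2. node 1  ⊔preds=111  new=011  old=000  +wl: 
  step 3. node 2  ⊔preds=000  new=011  old=010  +wl: 0
  step 4. node 3  ⊔preds=111  new=011  old=010  +wl: 1
  step 5. node 0  ⊔preds=011  new=111  stable
  step 6. node 1  ⊔preds=111  new=011  stable

Least fixpoint reached:
  node 0: 111
  node 1: 011
  node 2: 011
  node 3: 011

111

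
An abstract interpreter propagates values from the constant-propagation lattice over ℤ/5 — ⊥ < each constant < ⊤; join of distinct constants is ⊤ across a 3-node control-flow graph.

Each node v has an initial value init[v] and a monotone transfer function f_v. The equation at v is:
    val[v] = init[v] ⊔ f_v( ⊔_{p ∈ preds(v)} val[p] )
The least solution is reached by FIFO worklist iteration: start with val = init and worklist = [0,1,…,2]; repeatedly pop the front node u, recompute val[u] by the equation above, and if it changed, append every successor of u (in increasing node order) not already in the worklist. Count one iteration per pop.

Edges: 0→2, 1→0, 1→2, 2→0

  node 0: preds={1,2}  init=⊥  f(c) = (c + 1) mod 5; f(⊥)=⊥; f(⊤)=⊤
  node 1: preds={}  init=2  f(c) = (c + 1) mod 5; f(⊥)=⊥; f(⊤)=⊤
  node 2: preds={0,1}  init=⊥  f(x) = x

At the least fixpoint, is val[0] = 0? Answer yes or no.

Worklist (5 pops):
  #1 pop 0: in=2 → 3 (was ⊥); enqueue []
  #2 pop 1: in=⊥ → 2 (no change)
  #3 pop 2: in=⊤ → ⊤ (was ⊥); enqueue [0]
  #4 pop 0: in=⊤ → ⊤ (was 3); enqueue [2]
  #5 pop 2: in=⊤ → ⊤ (no change)

Fixpoint:
  val[0] = ⊤
  val[1] = 2
  val[2] = ⊤

no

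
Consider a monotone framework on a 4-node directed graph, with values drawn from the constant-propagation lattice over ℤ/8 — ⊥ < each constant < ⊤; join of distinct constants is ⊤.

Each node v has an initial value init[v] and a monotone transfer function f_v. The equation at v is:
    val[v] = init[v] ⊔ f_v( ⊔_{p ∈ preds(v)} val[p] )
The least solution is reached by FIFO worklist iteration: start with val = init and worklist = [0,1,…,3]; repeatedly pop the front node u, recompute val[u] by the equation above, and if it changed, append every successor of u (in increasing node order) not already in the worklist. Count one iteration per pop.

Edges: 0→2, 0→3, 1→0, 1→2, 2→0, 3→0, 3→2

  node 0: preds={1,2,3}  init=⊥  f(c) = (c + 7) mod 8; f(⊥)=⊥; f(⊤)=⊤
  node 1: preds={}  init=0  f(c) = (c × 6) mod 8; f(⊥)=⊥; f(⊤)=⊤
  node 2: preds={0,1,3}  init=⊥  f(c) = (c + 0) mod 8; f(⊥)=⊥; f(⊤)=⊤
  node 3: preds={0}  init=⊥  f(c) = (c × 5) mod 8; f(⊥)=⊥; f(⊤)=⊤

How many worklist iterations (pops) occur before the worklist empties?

Worklist (9 pops):
  #1 pop 0: in=0 → 7 (was ⊥); enqueue []
  #2 pop 1: in=⊥ → 0 (no change)
  #3 pop 2: in=⊤ → ⊤ (was ⊥); enqueue [0]
  #4 pop 3: in=7 → 3 (was ⊥); enqueue [2]
  #5 pop 0: in=⊤ → ⊤ (was 7); enqueue [3]
  #6 pop 2: in=⊤ → ⊤ (no change)
  #7 pop 3: in=⊤ → ⊤ (was 3); enqueue [0,2]
  #8 pop 0: in=⊤ → ⊤ (no change)
  #9 pop 2: in=⊤ → ⊤ (no change)

Fixpoint:
  val[0] = ⊤
  val[1] = 0
  val[2] = ⊤
  val[3] = ⊤

9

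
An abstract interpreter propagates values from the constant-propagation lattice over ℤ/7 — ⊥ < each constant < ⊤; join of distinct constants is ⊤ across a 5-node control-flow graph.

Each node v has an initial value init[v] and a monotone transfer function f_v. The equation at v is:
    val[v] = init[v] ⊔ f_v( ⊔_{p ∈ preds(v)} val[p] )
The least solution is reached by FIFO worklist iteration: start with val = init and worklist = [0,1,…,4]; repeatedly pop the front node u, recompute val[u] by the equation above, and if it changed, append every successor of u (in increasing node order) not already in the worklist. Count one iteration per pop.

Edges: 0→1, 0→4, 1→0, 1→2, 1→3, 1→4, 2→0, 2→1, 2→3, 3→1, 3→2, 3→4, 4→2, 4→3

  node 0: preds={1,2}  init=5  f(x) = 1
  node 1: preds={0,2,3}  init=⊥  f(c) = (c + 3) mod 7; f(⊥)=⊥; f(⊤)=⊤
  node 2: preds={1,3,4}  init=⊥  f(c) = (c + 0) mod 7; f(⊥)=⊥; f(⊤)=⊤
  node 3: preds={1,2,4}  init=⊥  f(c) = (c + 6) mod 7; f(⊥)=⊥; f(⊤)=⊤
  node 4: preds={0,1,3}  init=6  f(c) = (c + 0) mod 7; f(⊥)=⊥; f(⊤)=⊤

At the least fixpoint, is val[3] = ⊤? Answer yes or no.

yes

Trace (9 dequeues):
  [1] u=0 | in ⊥ | out ⊤ | prev 5 | push {}
  [2] u=1 | in ⊤ | out ⊤ | prev ⊥ | push {0}
  [3] u=2 | in ⊤ | out ⊤ | prev ⊥ | push {1}
  [4] u=3 | in ⊤ | out ⊤ | prev ⊥ | push {2}
  [5] u=4 | in ⊤ | out ⊤ | prev 6 | push {3}
  [6] u=0 | in ⊤ | out ⊤ | ==
  [7] u=1 | in ⊤ | out ⊤ | ==
  [8] u=2 | in ⊤ | out ⊤ | ==
  [9] u=3 | in ⊤ | out ⊤ | ==

Converged values:
  [0] ⊤
  [1] ⊤
  [2] ⊤
  [3] ⊤
  [4] ⊤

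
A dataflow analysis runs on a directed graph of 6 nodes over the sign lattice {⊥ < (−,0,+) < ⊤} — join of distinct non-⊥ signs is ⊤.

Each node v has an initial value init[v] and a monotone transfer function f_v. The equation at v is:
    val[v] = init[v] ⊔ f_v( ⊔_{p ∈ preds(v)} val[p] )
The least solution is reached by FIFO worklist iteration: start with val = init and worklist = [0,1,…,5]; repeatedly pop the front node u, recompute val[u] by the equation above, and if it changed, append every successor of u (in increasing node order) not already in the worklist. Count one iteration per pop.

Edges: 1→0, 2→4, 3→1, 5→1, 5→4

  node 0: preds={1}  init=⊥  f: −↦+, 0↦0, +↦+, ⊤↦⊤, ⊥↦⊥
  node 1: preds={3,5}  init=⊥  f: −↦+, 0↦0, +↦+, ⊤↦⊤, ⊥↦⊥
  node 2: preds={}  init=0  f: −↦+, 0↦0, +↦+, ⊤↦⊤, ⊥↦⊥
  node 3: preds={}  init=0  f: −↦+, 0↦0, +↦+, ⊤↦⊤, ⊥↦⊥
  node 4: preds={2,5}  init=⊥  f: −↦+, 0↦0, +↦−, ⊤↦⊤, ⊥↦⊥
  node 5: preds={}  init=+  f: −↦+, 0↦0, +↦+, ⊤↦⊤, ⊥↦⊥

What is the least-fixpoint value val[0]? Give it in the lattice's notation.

Trace (7 dequeues):
  [1] u=0 | in ⊥ | out ⊥ | ==
  [2] u=1 | in ⊤ | out ⊤ | prev ⊥ | push {0}
  [3] u=2 | in ⊥ | out 0 | ==
  [4] u=3 | in ⊥ | out 0 | ==
  [5] u=4 | in ⊤ | out ⊤ | prev ⊥ | push {}
  [6] u=5 | in ⊥ | out + | ==
  [7] u=0 | in ⊤ | out ⊤ | prev ⊥ | push {}

Converged values:
  [0] ⊤
  [1] ⊤
  [2] 0
  [3] 0
  [4] ⊤
  [5] +

⊤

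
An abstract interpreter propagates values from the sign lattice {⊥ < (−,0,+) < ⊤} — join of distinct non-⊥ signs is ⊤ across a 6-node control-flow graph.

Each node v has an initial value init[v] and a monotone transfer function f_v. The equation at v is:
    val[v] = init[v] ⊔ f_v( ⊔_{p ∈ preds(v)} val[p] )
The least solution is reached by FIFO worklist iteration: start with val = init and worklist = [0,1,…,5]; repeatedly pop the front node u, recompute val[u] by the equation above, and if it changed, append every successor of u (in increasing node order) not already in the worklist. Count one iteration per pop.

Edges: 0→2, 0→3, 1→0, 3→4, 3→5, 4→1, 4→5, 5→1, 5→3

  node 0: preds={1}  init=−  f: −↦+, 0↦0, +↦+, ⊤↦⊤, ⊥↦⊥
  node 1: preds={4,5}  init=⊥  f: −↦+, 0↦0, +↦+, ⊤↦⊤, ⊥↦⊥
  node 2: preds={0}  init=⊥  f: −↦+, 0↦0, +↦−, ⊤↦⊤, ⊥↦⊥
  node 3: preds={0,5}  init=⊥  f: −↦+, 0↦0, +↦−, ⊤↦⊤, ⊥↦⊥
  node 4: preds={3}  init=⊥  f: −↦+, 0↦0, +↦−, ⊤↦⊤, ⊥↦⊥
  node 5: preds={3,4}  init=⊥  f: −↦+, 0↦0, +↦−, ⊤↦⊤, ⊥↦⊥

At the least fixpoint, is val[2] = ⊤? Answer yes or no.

Worklist (14 pops):
  #1 pop 0: in=⊥ → − (no change)
  #2 pop 1: in=⊥ → ⊥ (no change)
  #3 pop 2: in=− → + (was ⊥); enqueue []
  #4 pop 3: in=− → + (was ⊥); enqueue []
  #5 pop 4: in=+ → − (was ⊥); enqueue [1]
  #6 pop 5: in=⊤ → ⊤ (was ⊥); enqueue [3]
  #7 pop 1: in=⊤ → ⊤ (was ⊥); enqueue [0]
  #8 pop 3: in=⊤ → ⊤ (was +); enqueue [4,5]
  #9 pop 0: in=⊤ → ⊤ (was −); enqueue [2,3]
  #10 pop 4: in=⊤ → ⊤ (was −); enqueue [1]
  #11 pop 5: in=⊤ → ⊤ (no change)
  #12 pop 2: in=⊤ → ⊤ (was +); enqueue []
  #13 pop 3: in=⊤ → ⊤ (no change)
  #14 pop 1: in=⊤ → ⊤ (no change)

Fixpoint:
  val[0] = ⊤
  val[1] = ⊤
  val[2] = ⊤
  val[3] = ⊤
  val[4] = ⊤
  val[5] = ⊤

yes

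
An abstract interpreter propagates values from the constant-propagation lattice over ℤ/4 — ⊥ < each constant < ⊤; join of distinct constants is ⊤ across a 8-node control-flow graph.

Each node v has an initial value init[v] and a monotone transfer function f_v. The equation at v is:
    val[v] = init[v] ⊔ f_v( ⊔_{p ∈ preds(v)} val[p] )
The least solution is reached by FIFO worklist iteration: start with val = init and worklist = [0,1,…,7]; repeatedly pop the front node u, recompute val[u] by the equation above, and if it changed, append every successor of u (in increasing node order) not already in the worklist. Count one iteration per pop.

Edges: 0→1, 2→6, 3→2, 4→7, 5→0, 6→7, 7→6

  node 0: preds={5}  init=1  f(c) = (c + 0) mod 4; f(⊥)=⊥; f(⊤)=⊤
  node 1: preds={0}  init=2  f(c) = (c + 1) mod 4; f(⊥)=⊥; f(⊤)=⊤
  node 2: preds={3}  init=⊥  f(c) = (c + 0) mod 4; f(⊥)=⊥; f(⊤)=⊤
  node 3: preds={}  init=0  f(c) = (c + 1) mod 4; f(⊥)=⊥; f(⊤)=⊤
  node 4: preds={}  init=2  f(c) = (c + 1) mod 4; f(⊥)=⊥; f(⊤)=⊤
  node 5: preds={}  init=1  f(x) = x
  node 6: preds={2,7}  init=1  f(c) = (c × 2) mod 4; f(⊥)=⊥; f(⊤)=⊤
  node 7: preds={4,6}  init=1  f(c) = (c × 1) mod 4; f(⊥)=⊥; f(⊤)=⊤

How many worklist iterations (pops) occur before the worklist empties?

Worklist (9 pops):
  #1 pop 0: in=1 → 1 (no change)
  #2 pop 1: in=1 → 2 (no change)
  #3 pop 2: in=0 → 0 (was ⊥); enqueue []
  #4 pop 3: in=⊥ → 0 (no change)
  #5 pop 4: in=⊥ → 2 (no change)
  #6 pop 5: in=⊥ → 1 (no change)
  #7 pop 6: in=⊤ → ⊤ (was 1); enqueue []
  #8 pop 7: in=⊤ → ⊤ (was 1); enqueue [6]
  #9 pop 6: in=⊤ → ⊤ (no change)

Fixpoint:
  val[0] = 1
  val[1] = 2
  val[2] = 0
  val[3] = 0
  val[4] = 2
  val[5] = 1
  val[6] = ⊤
  val[7] = ⊤

9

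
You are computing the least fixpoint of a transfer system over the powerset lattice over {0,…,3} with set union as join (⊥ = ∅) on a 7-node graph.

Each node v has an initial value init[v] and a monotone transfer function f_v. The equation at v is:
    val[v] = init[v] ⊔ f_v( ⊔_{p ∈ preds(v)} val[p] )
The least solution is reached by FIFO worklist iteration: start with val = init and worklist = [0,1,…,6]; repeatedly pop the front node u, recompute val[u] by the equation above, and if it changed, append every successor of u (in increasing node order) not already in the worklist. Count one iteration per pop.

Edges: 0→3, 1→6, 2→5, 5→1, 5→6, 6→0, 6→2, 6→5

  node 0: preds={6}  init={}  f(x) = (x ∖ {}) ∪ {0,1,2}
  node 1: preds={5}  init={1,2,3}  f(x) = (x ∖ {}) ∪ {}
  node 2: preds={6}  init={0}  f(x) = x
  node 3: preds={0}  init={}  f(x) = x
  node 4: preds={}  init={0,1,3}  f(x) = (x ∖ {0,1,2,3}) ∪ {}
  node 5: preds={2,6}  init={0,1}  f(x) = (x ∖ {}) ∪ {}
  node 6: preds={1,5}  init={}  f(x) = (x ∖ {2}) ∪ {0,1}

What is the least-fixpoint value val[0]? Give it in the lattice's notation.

{0,1,2,3}

Iteration log — 13 steps:
  step 1. node 0  ⊔preds={}  new={0,1,2}  old={}  +wl: 
  step 2. node 1  ⊔preds={0,1}  new={0,1,2,3}  old={1,2,3}  +wl: 
  step 3. node 2  ⊔preds={}  new={0}  stable
  step 4. node 3  ⊔preds={0,1,2}  new={0,1,2}  old={}  +wl: 
  step 5. node 4  ⊔preds={}  new={0,1,3}  stable
  step 6. node 5  ⊔preds={0}  new={0,1}  stable
  step 7. node 6  ⊔preds={0,1,2,3}  new={0,1,3}  old={}  +wl: 0,2,5
  step 8. node 0  ⊔preds={0,1,3}  new={0,1,2,3}  old={0,1,2}  +wl: 3
  step 9. node 2  ⊔preds={0,1,3}  new={0,1,3}  old={0}  +wl: 
  step 10. node 5  ⊔preds={0,1,3}  new={0,1,3}  old={0,1}  +wl: 1,6
  step 11. node 3  ⊔preds={0,1,2,3}  new={0,1,2,3}  old={0,1,2}  +wl: 
  step 12. node 1  ⊔preds={0,1,3}  new={0,1,2,3}  stable
  step 13. node 6  ⊔preds={0,1,2,3}  new={0,1,3}  stable

Least fixpoint reached:
  node 0: {0,1,2,3}
  node 1: {0,1,2,3}
  node 2: {0,1,3}
  node 3: {0,1,2,3}
  node 4: {0,1,3}
  node 5: {0,1,3}
  node 6: {0,1,3}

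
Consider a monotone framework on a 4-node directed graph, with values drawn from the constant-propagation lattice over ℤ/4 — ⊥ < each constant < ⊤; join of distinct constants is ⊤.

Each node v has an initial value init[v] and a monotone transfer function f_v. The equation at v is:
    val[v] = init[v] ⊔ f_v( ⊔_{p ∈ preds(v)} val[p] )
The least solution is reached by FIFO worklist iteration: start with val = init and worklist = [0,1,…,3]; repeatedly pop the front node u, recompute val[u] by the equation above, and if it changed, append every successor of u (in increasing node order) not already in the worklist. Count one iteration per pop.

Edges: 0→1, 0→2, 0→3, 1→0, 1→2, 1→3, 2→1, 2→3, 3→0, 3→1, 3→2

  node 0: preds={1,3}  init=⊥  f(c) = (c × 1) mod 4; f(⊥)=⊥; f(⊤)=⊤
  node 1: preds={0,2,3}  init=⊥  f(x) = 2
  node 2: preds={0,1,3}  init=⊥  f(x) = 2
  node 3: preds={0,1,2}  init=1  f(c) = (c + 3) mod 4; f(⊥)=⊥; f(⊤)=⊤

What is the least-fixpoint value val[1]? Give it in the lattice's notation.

2

Worklist (8 pops):
  #1 pop 0: in=1 → 1 (was ⊥); enqueue []
  #2 pop 1: in=1 → 2 (was ⊥); enqueue [0]
  #3 pop 2: in=⊤ → 2 (was ⊥); enqueue [1]
  #4 pop 3: in=⊤ → ⊤ (was 1); enqueue [2]
  #5 pop 0: in=⊤ → ⊤ (was 1); enqueue [3]
  #6 pop 1: in=⊤ → 2 (no change)
  #7 pop 2: in=⊤ → 2 (no change)
  #8 pop 3: in=⊤ → ⊤ (no change)

Fixpoint:
  val[0] = ⊤
  val[1] = 2
  val[2] = 2
  val[3] = ⊤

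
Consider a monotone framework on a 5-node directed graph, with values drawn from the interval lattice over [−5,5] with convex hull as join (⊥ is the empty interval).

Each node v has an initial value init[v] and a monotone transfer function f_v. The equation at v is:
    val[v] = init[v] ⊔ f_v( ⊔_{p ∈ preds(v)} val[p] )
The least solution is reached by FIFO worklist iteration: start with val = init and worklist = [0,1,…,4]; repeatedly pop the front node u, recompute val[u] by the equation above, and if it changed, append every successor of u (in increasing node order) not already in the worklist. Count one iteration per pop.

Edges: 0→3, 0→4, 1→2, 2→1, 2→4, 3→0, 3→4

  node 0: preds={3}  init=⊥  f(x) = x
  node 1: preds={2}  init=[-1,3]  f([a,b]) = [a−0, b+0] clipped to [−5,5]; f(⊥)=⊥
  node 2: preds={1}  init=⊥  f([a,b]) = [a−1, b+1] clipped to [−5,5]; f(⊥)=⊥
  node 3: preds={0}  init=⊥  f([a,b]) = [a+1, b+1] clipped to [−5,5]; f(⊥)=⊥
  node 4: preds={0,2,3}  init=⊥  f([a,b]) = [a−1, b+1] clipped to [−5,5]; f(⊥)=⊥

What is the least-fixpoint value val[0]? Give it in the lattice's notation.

⊥

Iteration log — 16 steps:
  step 1. node 0  ⊔preds=⊥  new=⊥  stable
  step 2. node 1  ⊔preds=⊥  new=[-1,3]  stable
  step 3. node 2  ⊔preds=[-1,3]  new=[-2,4]  old=⊥  +wl: 1
  step 4. node 3  ⊔preds=⊥  new=⊥  stable
  step 5. node 4  ⊔preds=[-2,4]  new=[-3,5]  old=⊥  +wl: 
  step 6. node 1  ⊔preds=[-2,4]  new=[-2,4]  old=[-1,3]  +wl: 2
  step 7. node 2  ⊔preds=[-2,4]  new=[-3,5]  old=[-2,4]  +wl: 1,4
  step 8. node 1  ⊔preds=[-3,5]  new=[-3,5]  old=[-2,4]  +wl: 2
  step 9. node 4  ⊔preds=[-3,5]  new=[-4,5]  old=[-3,5]  +wl: 
  step 10. node 2  ⊔preds=[-3,5]  new=[-4,5]  old=[-3,5]  +wl: 1,4
  step 11. node 1  ⊔preds=[-4,5]  new=[-4,5]  old=[-3,5]  +wl: 2
  step 12. node 4  ⊔preds=[-4,5]  new=[-5,5]  old=[-4,5]  +wl: 
  step 13. node 2  ⊔preds=[-4,5]  new=[-5,5]  old=[-4,5]  +wl: 1,4
  step 14. node 1  ⊔preds=[-5,5]  new=[-5,5]  old=[-4,5]  +wl: 2
  step 15. node 4  ⊔preds=[-5,5]  new=[-5,5]  stable
  step 16. node 2  ⊔preds=[-5,5]  new=[-5,5]  stable

Least fixpoint reached:
  node 0: ⊥
  node 1: [-5,5]
  node 2: [-5,5]
  node 3: ⊥
  node 4: [-5,5]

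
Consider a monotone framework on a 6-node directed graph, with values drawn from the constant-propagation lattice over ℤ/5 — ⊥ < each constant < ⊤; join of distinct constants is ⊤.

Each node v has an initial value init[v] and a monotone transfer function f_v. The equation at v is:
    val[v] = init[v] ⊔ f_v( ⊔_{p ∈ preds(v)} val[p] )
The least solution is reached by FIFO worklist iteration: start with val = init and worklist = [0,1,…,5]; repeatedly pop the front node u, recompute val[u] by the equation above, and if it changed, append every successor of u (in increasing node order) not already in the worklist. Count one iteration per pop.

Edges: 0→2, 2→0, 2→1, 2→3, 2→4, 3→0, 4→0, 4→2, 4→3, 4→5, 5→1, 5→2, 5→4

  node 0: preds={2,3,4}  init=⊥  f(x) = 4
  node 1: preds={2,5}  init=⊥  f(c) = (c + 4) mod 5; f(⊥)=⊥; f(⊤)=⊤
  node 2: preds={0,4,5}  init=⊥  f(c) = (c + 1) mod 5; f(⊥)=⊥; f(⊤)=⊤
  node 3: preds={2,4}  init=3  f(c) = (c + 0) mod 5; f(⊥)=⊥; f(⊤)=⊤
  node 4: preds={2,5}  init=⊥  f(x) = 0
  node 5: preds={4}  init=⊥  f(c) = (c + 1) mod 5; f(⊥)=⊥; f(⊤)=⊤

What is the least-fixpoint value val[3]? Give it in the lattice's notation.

Worklist (13 pops):
  #1 pop 0: in=3 → 4 (was ⊥); enqueue []
  #2 pop 1: in=⊥ → ⊥ (no change)
  #3 pop 2: in=4 → 0 (was ⊥); enqueue [0,1]
  #4 pop 3: in=0 → ⊤ (was 3); enqueue []
  #5 pop 4: in=0 → 0 (was ⊥); enqueue [2,3]
  #6 pop 5: in=0 → 1 (was ⊥); enqueue [4]
  #7 pop 0: in=⊤ → 4 (no change)
  #8 pop 1: in=⊤ → ⊤ (was ⊥); enqueue []
  #9 pop 2: in=⊤ → ⊤ (was 0); enqueue [0,1]
  #10 pop 3: in=⊤ → ⊤ (no change)
  #11 pop 4: in=⊤ → 0 (no change)
  #12 pop 0: in=⊤ → 4 (no change)
  #13 pop 1: in=⊤ → ⊤ (no change)

Fixpoint:
  val[0] = 4
  val[1] = ⊤
  val[2] = ⊤
  val[3] = ⊤
  val[4] = 0
  val[5] = 1

⊤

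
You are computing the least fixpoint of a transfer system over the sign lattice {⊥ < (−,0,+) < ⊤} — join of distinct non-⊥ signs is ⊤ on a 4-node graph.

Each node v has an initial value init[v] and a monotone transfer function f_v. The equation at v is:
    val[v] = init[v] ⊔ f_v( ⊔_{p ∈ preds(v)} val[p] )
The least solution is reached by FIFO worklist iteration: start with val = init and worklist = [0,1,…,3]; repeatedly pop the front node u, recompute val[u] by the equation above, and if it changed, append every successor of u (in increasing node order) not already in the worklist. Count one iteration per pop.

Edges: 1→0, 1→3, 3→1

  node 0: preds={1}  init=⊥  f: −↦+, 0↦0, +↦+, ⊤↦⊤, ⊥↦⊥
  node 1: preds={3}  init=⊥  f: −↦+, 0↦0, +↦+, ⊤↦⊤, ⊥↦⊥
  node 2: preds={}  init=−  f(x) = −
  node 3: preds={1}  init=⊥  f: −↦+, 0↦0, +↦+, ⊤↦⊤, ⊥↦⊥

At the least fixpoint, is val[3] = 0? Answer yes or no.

Worklist (4 pops):
  #1 pop 0: in=⊥ → ⊥ (no change)
  #2 pop 1: in=⊥ → ⊥ (no change)
  #3 pop 2: in=⊥ → − (no change)
  #4 pop 3: in=⊥ → ⊥ (no change)

Fixpoint:
  val[0] = ⊥
  val[1] = ⊥
  val[2] = −
  val[3] = ⊥

no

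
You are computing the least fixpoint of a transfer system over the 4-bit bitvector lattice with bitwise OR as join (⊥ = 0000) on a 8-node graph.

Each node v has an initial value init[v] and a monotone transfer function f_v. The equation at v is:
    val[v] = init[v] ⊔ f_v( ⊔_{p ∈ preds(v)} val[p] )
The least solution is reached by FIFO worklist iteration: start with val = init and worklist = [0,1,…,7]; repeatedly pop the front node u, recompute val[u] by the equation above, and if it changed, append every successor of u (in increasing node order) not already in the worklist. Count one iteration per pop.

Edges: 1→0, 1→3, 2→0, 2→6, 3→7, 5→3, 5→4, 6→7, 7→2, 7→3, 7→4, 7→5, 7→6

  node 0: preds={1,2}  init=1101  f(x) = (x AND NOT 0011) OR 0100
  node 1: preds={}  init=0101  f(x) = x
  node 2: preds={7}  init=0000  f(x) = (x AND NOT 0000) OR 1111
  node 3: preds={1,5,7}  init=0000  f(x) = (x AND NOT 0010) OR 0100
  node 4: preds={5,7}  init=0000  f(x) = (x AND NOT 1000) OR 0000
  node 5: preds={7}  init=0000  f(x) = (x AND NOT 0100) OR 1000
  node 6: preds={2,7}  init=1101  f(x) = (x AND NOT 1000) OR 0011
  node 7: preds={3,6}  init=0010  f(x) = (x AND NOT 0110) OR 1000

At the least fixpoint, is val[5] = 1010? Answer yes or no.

Iteration log — 17 steps:
  step 1. node 0  ⊔preds=0101  new=1101  stable
  step 2. node 1  ⊔preds=0000  new=0101  stable
  step 3. node 2  ⊔preds=0010  new=1111  old=0000  +wl: 0
  step 4. node 3  ⊔preds=0111  new=0101  old=0000  +wl: 
  step 5. node 4  ⊔preds=0010  new=0010  old=0000  +wl: 
  step 6. node 5  ⊔preds=0010  new=1010  old=0000  +wl: 3,4
  step 7. node 6  ⊔preds=1111  new=1111  old=1101  +wl: 
  step 8. node 7  ⊔preds=1111  new=1011  old=0010  +wl: 2,5,6
  step 9. node 0  ⊔preds=1111  new=1101  stable
  step 10. node 3  ⊔preds=1111  new=1101  old=0101  +wl: 7
  step 11. node 4  ⊔preds=1011  new=0011  old=0010  +wl: 
  step 12. node 2  ⊔preds=1011  new=1111  stable
  step 13. node 5  ⊔preds=1011  new=1011  old=1010  +wl: 3,4
  step 14. node 6  ⊔preds=1111  new=1111  stable
  step 15. node 7  ⊔preds=1111  new=1011  stable
  step 16. node 3  ⊔preds=1111  new=1101  stable
  step 17. node 4  ⊔preds=1011  new=0011  stable

Least fixpoint reached:
  node 0: 1101
  node 1: 0101
  node 2: 1111
  node 3: 1101
  node 4: 0011
  node 5: 1011
  node 6: 1111
  node 7: 1011

no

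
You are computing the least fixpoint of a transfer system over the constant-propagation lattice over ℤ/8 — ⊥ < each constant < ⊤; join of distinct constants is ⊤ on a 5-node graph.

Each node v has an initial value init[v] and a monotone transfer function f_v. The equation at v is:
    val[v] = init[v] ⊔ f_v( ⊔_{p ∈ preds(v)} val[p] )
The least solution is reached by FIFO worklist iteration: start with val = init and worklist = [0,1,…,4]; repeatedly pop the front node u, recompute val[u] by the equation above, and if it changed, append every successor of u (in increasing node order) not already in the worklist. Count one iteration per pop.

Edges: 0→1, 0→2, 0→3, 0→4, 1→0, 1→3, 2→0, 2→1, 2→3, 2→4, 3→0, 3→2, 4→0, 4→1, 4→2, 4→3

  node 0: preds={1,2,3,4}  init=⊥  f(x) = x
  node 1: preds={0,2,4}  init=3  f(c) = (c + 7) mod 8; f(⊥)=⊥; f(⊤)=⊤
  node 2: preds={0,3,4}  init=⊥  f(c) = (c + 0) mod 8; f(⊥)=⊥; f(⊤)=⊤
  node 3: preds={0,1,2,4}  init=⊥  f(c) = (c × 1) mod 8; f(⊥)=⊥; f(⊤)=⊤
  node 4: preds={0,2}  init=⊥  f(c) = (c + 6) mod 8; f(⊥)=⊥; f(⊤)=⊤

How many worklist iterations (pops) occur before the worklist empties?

Worklist (14 pops):
  #1 pop 0: in=3 → 3 (was ⊥); enqueue []
  #2 pop 1: in=3 → ⊤ (was 3); enqueue [0]
  #3 pop 2: in=3 → 3 (was ⊥); enqueue [1]
  #4 pop 3: in=⊤ → ⊤ (was ⊥); enqueue [2]
  #5 pop 4: in=3 → 1 (was ⊥); enqueue [3]
  #6 pop 0: in=⊤ → ⊤ (was 3); enqueue [4]
  #7 pop 1: in=⊤ → ⊤ (no change)
  #8 pop 2: in=⊤ → ⊤ (was 3); enqueue [0,1]
  #9 pop 3: in=⊤ → ⊤ (no change)
  #10 pop 4: in=⊤ → ⊤ (was 1); enqueue [2,3]
  #11 pop 0: in=⊤ → ⊤ (no change)
  #12 pop 1: in=⊤ → ⊤ (no change)
  #13 pop 2: in=⊤ → ⊤ (no change)
  #14 pop 3: in=⊤ → ⊤ (no change)

Fixpoint:
  val[0] = ⊤
  val[1] = ⊤
  val[2] = ⊤
  val[3] = ⊤
  val[4] = ⊤

14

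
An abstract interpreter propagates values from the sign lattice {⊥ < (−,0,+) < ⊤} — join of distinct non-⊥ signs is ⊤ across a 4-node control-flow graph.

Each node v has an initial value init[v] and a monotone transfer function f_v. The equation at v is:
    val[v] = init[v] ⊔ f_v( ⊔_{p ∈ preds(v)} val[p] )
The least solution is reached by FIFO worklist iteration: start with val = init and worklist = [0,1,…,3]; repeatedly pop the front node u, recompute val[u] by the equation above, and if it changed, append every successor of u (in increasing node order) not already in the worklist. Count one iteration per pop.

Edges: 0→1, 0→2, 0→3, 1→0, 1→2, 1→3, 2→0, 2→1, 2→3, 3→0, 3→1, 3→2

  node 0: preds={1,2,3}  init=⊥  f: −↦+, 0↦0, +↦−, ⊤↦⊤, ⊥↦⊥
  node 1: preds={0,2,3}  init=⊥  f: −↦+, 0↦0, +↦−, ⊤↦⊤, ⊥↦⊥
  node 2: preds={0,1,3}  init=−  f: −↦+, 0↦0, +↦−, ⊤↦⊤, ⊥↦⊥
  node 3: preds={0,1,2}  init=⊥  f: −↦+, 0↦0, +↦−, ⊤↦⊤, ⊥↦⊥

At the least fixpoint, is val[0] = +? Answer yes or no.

no

Worklist (8 pops):
  #1 pop 0: in=− → + (was ⊥); enqueue []
  #2 pop 1: in=⊤ → ⊤ (was ⊥); enqueue [0]
  #3 pop 2: in=⊤ → ⊤ (was −); enqueue [1]
  #4 pop 3: in=⊤ → ⊤ (was ⊥); enqueue [2]
  #5 pop 0: in=⊤ → ⊤ (was +); enqueue [3]
  #6 pop 1: in=⊤ → ⊤ (no change)
  #7 pop 2: in=⊤ → ⊤ (no change)
  #8 pop 3: in=⊤ → ⊤ (no change)

Fixpoint:
  val[0] = ⊤
  val[1] = ⊤
  val[2] = ⊤
  val[3] = ⊤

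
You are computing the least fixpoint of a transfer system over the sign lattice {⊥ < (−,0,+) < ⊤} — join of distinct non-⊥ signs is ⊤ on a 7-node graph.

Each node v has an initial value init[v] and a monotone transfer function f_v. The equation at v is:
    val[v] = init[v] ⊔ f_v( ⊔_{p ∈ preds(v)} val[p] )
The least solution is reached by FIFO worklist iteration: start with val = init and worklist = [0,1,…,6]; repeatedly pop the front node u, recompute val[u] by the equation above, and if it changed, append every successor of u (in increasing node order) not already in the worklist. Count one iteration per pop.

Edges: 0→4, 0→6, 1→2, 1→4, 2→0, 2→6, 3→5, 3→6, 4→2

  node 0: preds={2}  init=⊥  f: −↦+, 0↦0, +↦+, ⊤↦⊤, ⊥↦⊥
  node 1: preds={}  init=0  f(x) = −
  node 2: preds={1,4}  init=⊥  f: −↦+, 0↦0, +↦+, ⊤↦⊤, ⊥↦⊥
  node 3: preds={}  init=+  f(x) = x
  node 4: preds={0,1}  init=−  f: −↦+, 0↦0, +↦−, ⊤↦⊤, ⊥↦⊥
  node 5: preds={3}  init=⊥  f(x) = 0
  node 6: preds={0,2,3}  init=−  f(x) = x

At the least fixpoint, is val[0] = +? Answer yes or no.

Worklist (11 pops):
  #1 pop 0: in=⊥ → ⊥ (no change)
  #2 pop 1: in=⊥ → ⊤ (was 0); enqueue []
  #3 pop 2: in=⊤ → ⊤ (was ⊥); enqueue [0]
  #4 pop 3: in=⊥ → + (no change)
  #5 pop 4: in=⊤ → ⊤ (was −); enqueue [2]
  #6 pop 5: in=+ → 0 (was ⊥); enqueue []
  #7 pop 6: in=⊤ → ⊤ (was −); enqueue []
  #8 pop 0: in=⊤ → ⊤ (was ⊥); enqueue [4,6]
  #9 pop 2: in=⊤ → ⊤ (no change)
  #10 pop 4: in=⊤ → ⊤ (no change)
  #11 pop 6: in=⊤ → ⊤ (no change)

Fixpoint:
  val[0] = ⊤
  val[1] = ⊤
  val[2] = ⊤
  val[3] = +
  val[4] = ⊤
  val[5] = 0
  val[6] = ⊤

no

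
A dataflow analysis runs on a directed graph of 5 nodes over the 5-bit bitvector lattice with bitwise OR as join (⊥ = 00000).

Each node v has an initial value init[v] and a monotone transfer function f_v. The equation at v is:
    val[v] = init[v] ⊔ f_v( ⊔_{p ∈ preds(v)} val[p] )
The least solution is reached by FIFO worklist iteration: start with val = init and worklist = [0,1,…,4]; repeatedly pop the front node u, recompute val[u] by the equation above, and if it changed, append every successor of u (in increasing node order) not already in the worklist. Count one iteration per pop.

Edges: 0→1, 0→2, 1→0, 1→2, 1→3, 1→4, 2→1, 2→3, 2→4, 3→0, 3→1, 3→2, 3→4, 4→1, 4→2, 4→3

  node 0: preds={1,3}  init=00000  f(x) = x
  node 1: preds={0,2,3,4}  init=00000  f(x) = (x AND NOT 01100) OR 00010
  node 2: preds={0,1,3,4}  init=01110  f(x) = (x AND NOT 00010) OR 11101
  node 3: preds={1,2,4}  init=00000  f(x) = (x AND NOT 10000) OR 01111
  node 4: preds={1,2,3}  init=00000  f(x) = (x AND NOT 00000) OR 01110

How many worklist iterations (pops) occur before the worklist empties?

13

Iteration log — 13 steps:
  step 1. node 0  ⊔preds=00000  new=00000  stable
  step 2. node 1  ⊔preds=01110  new=00010  old=00000  +wl: 0
  step 3. node 2  ⊔preds=00010  new=11111  old=01110  +wl: 1
  step 4. node 3  ⊔preds=11111  new=01111  old=00000  +wl: 2
  step 5. node 4  ⊔preds=11111  new=11111  old=00000  +wl: 3
  step 6. node 0  ⊔preds=01111  new=01111  old=00000  +wl: 
  step 7. node 1  ⊔preds=11111  new=10011  old=00010  +wl: 0,4
  step 8. node 2  ⊔preds=11111  new=11111  stable
  step 9. node 3  ⊔preds=11111  new=01111  stable
  step 10. node 0  ⊔preds=11111  new=11111  old=01111  +wl: 1,2
  step 11. node 4  ⊔preds=11111  new=11111  stable
  step 12. node 1  ⊔preds=11111  new=10011  stable
  step 13. node 2  ⊔preds=11111  new=11111  stable

Least fixpoint reached:
  node 0: 11111
  node 1: 10011
  node 2: 11111
  node 3: 01111
  node 4: 11111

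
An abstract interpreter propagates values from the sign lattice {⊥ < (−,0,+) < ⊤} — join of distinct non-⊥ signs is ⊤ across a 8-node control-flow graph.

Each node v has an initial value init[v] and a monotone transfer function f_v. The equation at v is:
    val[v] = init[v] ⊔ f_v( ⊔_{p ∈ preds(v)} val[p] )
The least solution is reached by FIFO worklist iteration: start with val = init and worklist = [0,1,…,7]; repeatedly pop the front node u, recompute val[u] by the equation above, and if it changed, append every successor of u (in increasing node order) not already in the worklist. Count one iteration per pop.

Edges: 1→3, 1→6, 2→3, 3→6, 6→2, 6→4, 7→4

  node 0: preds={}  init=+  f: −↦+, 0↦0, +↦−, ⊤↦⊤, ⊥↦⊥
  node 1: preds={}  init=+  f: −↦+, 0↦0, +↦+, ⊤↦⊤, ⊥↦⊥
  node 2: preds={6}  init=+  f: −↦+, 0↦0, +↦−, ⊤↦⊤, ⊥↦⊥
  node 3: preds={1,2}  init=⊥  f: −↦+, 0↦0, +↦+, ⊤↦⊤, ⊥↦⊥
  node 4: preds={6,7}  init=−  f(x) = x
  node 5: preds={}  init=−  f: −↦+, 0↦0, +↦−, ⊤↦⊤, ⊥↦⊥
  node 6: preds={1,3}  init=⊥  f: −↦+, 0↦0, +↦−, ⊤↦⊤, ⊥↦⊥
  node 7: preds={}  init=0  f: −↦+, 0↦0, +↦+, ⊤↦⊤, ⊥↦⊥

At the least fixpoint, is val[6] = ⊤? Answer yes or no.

Worklist (10 pops):
  #1 pop 0: in=⊥ → + (no change)
  #2 pop 1: in=⊥ → + (no change)
  #3 pop 2: in=⊥ → + (no change)
  #4 pop 3: in=+ → + (was ⊥); enqueue []
  #5 pop 4: in=0 → ⊤ (was −); enqueue []
  #6 pop 5: in=⊥ → − (no change)
  #7 pop 6: in=+ → − (was ⊥); enqueue [2,4]
  #8 pop 7: in=⊥ → 0 (no change)
  #9 pop 2: in=− → + (no change)
  #10 pop 4: in=⊤ → ⊤ (no change)

Fixpoint:
  val[0] = +
  val[1] = +
  val[2] = +
  val[3] = +
  val[4] = ⊤
  val[5] = −
  val[6] = −
  val[7] = 0

no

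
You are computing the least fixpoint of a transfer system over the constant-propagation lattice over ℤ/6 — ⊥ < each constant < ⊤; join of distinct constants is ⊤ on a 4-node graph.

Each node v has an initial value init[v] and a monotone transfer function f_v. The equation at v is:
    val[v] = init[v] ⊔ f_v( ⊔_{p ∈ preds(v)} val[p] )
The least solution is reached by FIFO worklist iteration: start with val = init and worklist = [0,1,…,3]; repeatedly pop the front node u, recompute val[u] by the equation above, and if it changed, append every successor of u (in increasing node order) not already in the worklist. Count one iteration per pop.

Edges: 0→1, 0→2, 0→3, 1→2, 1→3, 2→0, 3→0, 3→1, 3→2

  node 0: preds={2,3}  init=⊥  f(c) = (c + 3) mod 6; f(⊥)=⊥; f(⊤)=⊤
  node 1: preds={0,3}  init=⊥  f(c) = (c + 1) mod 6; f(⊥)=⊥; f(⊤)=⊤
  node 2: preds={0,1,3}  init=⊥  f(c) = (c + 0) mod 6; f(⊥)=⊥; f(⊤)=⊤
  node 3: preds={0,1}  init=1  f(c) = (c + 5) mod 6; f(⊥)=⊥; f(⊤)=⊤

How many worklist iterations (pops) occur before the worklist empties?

Iteration log — 8 steps:
  step 1. node 0  ⊔preds=1  new=4  old=⊥  +wl: 
  step 2. node 1  ⊔preds=⊤  new=⊤  old=⊥  +wl: 
  step 3. node 2  ⊔preds=⊤  new=⊤  old=⊥  +wl: 0
  step 4. node 3  ⊔preds=⊤  new=⊤  old=1  +wl: 1,2
  step 5. node 0  ⊔preds=⊤  new=⊤  old=4  +wl: 3
  step 6. node 1  ⊔preds=⊤  new=⊤  stable
  step 7. node 2  ⊔preds=⊤  new=⊤  stable
  step 8. node 3  ⊔preds=⊤  new=⊤  stable

Least fixpoint reached:
  node 0: ⊤
  node 1: ⊤
  node 2: ⊤
  node 3: ⊤

8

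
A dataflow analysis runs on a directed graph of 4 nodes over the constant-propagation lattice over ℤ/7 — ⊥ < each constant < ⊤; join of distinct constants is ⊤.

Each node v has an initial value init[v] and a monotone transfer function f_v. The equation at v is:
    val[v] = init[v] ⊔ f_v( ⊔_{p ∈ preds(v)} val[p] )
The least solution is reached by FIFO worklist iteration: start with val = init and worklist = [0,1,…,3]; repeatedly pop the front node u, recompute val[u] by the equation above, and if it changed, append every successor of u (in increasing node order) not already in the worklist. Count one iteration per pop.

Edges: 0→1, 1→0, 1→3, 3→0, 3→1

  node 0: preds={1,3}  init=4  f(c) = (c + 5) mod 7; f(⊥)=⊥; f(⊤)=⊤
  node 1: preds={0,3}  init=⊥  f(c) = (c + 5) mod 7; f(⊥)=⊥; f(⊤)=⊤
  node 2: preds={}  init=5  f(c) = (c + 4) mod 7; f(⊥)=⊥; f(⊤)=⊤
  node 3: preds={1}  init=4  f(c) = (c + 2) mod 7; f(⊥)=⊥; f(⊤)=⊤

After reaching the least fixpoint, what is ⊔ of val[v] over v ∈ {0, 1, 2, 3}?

⊤

Worklist (6 pops):
  #1 pop 0: in=4 → ⊤ (was 4); enqueue []
  #2 pop 1: in=⊤ → ⊤ (was ⊥); enqueue [0]
  #3 pop 2: in=⊥ → 5 (no change)
  #4 pop 3: in=⊤ → ⊤ (was 4); enqueue [1]
  #5 pop 0: in=⊤ → ⊤ (no change)
  #6 pop 1: in=⊤ → ⊤ (no change)

Fixpoint:
  val[0] = ⊤
  val[1] = ⊤
  val[2] = 5
  val[3] = ⊤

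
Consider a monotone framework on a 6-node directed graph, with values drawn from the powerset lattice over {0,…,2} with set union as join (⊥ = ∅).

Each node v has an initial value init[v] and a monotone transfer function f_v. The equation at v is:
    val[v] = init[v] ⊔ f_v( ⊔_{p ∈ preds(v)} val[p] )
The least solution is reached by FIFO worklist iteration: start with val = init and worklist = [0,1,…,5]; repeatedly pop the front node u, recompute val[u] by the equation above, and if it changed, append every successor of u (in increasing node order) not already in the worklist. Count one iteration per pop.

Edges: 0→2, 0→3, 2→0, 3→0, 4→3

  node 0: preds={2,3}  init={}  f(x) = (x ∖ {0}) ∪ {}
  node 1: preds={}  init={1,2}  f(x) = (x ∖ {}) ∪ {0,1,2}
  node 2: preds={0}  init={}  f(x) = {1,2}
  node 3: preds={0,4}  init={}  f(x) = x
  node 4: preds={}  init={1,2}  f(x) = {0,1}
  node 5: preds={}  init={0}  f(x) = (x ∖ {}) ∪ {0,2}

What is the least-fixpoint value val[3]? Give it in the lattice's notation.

Iteration log — 10 steps:
  step 1. node 0  ⊔preds={}  new={}  stable
  step 2. node 1  ⊔preds={}  new={0,1,2}  old={1,2}  +wl: 
  step 3. node 2  ⊔preds={}  new={1,2}  old={}  +wl: 0
  step 4. node 3  ⊔preds={1,2}  new={1,2}  old={}  +wl: 
  step 5. node 4  ⊔preds={}  new={0,1,2}  old={1,2}  +wl: 3
  step 6. node 5  ⊔preds={}  new={0,2}  old={0}  +wl: 
  step 7. node 0  ⊔preds={1,2}  new={1,2}  old={}  +wl: 2
  step 8. node 3  ⊔preds={0,1,2}  new={0,1,2}  old={1,2}  +wl: 0
  step 9. node 2  ⊔preds={1,2}  new={1,2}  stable
  step 10. node 0  ⊔preds={0,1,2}  new={1,2}  stable

Least fixpoint reached:
  node 0: {1,2}
  node 1: {0,1,2}
  node 2: {1,2}
  node 3: {0,1,2}
  node 4: {0,1,2}
  node 5: {0,2}

{0,1,2}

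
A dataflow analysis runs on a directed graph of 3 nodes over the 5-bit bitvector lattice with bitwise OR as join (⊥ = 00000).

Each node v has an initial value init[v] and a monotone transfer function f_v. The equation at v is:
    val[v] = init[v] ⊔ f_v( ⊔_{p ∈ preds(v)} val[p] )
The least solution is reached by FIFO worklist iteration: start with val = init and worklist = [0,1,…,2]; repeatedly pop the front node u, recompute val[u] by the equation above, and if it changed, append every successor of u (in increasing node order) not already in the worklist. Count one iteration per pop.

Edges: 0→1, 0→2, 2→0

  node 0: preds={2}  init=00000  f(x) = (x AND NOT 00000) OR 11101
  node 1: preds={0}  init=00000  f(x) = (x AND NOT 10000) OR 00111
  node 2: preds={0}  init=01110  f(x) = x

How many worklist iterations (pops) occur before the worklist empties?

4

Worklist (4 pops):
  #1 pop 0: in=01110 → 11111 (was 00000); enqueue []
  #2 pop 1: in=11111 → 01111 (was 00000); enqueue []
  #3 pop 2: in=11111 → 11111 (was 01110); enqueue [0]
  #4 pop 0: in=11111 → 11111 (no change)

Fixpoint:
  val[0] = 11111
  val[1] = 01111
  val[2] = 11111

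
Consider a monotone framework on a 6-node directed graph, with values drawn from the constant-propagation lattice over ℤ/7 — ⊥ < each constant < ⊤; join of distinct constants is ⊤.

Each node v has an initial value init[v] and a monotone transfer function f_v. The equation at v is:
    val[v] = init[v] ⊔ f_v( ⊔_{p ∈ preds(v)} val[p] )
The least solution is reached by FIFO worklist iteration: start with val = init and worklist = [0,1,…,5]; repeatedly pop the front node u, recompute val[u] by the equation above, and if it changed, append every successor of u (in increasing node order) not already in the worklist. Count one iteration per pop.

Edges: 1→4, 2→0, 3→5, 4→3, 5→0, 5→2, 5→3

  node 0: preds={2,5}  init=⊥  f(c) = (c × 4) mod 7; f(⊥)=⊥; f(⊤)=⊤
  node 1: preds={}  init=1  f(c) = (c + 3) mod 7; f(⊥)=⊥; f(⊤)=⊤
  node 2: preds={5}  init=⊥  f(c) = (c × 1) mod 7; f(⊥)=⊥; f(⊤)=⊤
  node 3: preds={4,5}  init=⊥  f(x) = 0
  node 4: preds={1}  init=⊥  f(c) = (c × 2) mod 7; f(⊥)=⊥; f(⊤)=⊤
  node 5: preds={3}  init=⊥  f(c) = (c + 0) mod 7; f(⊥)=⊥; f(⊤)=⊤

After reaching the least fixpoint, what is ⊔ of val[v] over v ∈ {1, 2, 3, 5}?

Trace (10 dequeues):
  [1] u=0 | in ⊥ | out ⊥ | ==
  [2] u=1 | in ⊥ | out 1 | ==
  [3] u=2 | in ⊥ | out ⊥ | ==
  [4] u=3 | in ⊥ | out 0 | prev ⊥ | push {}
  [5] u=4 | in 1 | out 2 | prev ⊥ | push {3}
  [6] u=5 | in 0 | out 0 | prev ⊥ | push {0,2}
  [7] u=3 | in ⊤ | out 0 | ==
  [8] u=0 | in 0 | out 0 | prev ⊥ | push {}
  [9] u=2 | in 0 | out 0 | prev ⊥ | push {0}
  [10] u=0 | in 0 | out 0 | ==

Converged values:
  [0] 0
  [1] 1
  [2] 0
  [3] 0
  [4] 2
  [5] 0

⊤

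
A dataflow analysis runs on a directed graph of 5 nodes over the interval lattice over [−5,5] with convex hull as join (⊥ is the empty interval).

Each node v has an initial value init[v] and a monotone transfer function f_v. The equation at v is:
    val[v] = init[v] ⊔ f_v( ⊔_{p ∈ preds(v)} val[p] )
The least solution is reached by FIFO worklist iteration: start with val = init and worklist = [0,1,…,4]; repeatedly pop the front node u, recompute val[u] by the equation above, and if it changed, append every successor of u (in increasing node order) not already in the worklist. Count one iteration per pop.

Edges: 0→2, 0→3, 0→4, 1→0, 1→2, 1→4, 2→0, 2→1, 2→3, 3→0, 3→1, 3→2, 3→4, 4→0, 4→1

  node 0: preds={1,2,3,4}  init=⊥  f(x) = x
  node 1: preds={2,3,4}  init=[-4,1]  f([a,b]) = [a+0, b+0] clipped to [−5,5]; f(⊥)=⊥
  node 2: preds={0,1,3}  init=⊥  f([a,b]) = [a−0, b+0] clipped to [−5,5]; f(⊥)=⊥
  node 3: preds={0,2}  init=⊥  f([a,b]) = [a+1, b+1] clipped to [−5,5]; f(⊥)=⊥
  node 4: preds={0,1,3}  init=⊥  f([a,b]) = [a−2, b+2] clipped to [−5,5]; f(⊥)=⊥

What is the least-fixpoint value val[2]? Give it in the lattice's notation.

Iteration log — 17 steps:
  step 1. node 0  ⊔preds=[-4,1]  new=[-4,1]  old=⊥  +wl: 
  step 2. node 1  ⊔preds=⊥  new=[-4,1]  stable
  step 3. node 2  ⊔preds=[-4,1]  new=[-4,1]  old=⊥  +wl: 0,1
  step 4. node 3  ⊔preds=[-4,1]  new=[-3,2]  old=⊥  +wl: 2
  step 5. node 4  ⊔preds=[-4,2]  new=[-5,4]  old=⊥  +wl: 
  step 6. node 0  ⊔preds=[-5,4]  new=[-5,4]  old=[-4,1]  +wl: 3,4
  step 7. node 1  ⊔preds=[-5,4]  new=[-5,4]  old=[-4,1]  +wl: 0
  step 8. node 2  ⊔preds=[-5,4]  new=[-5,4]  old=[-4,1]  +wl: 1
  step 9. node 3  ⊔preds=[-5,4]  new=[-4,5]  old=[-3,2]  +wl: 2
  step 10. node 4  ⊔preds=[-5,5]  new=[-5,5]  old=[-5,4]  +wl: 
  step 11. node 0  ⊔preds=[-5,5]  new=[-5,5]  old=[-5,4]  +wl: 3,4
  step 12. node 1  ⊔preds=[-5,5]  new=[-5,5]  old=[-5,4]  +wl: 0
  step 13. node 2  ⊔preds=[-5,5]  new=[-5,5]  old=[-5,4]  +wl: 1
  step 14. node 3  ⊔preds=[-5,5]  new=[-4,5]  stable
  step 15. node 4  ⊔preds=[-5,5]  new=[-5,5]  stable
  step 16. node 0  ⊔preds=[-5,5]  new=[-5,5]  stable
  step 17. node 1  ⊔preds=[-5,5]  new=[-5,5]  stable

Least fixpoint reached:
  node 0: [-5,5]
  node 1: [-5,5]
  node 2: [-5,5]
  node 3: [-4,5]
  node 4: [-5,5]

[-5,5]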